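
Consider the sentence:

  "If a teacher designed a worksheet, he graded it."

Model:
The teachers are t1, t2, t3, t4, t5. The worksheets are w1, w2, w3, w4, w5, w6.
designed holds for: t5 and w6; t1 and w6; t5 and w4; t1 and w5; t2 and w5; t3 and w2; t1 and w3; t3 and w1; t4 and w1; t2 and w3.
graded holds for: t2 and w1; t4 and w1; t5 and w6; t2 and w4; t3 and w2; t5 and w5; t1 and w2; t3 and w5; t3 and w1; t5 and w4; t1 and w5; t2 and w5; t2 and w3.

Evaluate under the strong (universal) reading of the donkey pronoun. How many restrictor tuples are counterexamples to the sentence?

"it" takes "a worksheet" as antecedent — a donkey pronoun bound across the clause boundary.
Strong reading: for every (t,w) with designed(t,w), graded(t,w).
Restrictor pairs: (t1,w3) ✗  (t1,w5) ✓  (t1,w6) ✗  (t2,w3) ✓  (t2,w5) ✓  (t3,w1) ✓  (t3,w2) ✓  (t4,w1) ✓  (t5,w4) ✓  (t5,w6) ✓
Counterexamples (restrictor pairs failing the scope): 2.

2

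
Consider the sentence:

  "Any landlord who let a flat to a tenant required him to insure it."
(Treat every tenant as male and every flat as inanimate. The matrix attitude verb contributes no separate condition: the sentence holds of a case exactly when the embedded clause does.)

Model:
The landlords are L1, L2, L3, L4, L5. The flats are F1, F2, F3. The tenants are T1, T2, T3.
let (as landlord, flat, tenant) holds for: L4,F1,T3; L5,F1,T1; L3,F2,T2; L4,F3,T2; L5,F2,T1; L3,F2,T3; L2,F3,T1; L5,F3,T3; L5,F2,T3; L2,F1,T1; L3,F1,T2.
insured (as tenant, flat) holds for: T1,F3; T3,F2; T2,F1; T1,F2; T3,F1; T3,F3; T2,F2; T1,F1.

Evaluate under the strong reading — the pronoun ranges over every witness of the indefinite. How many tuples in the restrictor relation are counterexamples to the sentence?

1

"him" takes "a tenant" as antecedent and "it" takes "a flat"; both are donkey pronouns co-varying with the restrictor.
Strong reading: for every (l,f,t) with let(l,f,t), insured(t,f).
Restrictor triples: (L2,F1,T1)→insured(T1,F1) ✓  (L2,F3,T1)→insured(T1,F3) ✓  (L3,F1,T2)→insured(T2,F1) ✓  (L3,F2,T2)→insured(T2,F2) ✓  (L3,F2,T3)→insured(T3,F2) ✓  (L4,F1,T3)→insured(T3,F1) ✓  (L4,F3,T2)→insured(T2,F3) ✗  (L5,F1,T1)→insured(T1,F1) ✓  (L5,F2,T1)→insured(T1,F2) ✓  (L5,F2,T3)→insured(T3,F2) ✓  (L5,F3,T3)→insured(T3,F3) ✓
Counterexamples (restrictor triples failing the scope): 1.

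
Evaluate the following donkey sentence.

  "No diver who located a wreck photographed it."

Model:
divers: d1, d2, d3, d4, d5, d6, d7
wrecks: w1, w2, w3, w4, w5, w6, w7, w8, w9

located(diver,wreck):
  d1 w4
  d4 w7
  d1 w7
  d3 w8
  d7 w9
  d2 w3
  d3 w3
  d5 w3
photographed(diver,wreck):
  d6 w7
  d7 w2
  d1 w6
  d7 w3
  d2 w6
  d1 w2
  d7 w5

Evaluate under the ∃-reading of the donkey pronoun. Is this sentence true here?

True

"it" takes "a wreck" as antecedent — a donkey pronoun bound across the clause boundary.
Truth condition: for no (d,w) with located(d,w) does photographed(d,w) hold.
Restrictor pairs — does the scope hold? (d1,w4):fails  (d1,w7):fails  (d2,w3):fails  (d3,w3):fails  (d3,w8):fails  (d4,w7):fails  (d5,w3):fails  (d7,w9):fails
Scope holds for no restrictor pair, so the sentence is true.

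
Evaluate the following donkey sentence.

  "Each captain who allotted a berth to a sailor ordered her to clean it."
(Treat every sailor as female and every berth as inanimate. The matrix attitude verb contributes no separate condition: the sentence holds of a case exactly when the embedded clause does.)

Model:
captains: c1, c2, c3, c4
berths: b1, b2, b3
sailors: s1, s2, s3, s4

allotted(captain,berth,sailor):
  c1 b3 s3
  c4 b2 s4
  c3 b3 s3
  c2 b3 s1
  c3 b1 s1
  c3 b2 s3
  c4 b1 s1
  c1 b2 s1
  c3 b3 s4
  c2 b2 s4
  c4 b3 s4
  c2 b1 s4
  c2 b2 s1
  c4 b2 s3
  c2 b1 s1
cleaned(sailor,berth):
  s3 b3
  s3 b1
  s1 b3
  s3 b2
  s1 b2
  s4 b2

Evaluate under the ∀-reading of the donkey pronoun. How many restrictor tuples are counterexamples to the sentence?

6

"her" takes "a sailor" as antecedent and "it" takes "a berth"; both are donkey pronouns co-varying with the restrictor.
Strong reading: for every (c,b,s) with allotted(c,b,s), cleaned(s,b).
Restrictor triples: (c1,b2,s1)→cleaned(s1,b2) ✓  (c1,b3,s3)→cleaned(s3,b3) ✓  (c2,b1,s1)→cleaned(s1,b1) ✗  (c2,b1,s4)→cleaned(s4,b1) ✗  (c2,b2,s1)→cleaned(s1,b2) ✓  (c2,b2,s4)→cleaned(s4,b2) ✓  (c2,b3,s1)→cleaned(s1,b3) ✓  (c3,b1,s1)→cleaned(s1,b1) ✗  (c3,b2,s3)→cleaned(s3,b2) ✓  (c3,b3,s3)→cleaned(s3,b3) ✓  (c3,b3,s4)→cleaned(s4,b3) ✗  (c4,b1,s1)→cleaned(s1,b1) ✗  (c4,b2,s3)→cleaned(s3,b2) ✓  (c4,b2,s4)→cleaned(s4,b2) ✓  (c4,b3,s4)→cleaned(s4,b3) ✗
Counterexamples (restrictor triples failing the scope): 6.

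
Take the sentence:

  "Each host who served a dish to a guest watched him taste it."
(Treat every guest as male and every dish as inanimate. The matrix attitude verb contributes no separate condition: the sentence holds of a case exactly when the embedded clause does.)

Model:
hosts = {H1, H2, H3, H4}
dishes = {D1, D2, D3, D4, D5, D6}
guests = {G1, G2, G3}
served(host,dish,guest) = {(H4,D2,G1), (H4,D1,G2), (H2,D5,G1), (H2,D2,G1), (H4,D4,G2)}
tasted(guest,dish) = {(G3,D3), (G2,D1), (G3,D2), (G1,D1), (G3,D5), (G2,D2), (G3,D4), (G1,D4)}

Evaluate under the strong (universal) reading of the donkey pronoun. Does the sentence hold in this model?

"him" takes "a guest" as antecedent and "it" takes "a dish"; both are donkey pronouns co-varying with the restrictor.
Strong reading: for every (h,d,g) with served(h,d,g), tasted(g,d).
Restrictor triples: (H2,D2,G1)→tasted(G1,D2) ✗  (H2,D5,G1)→tasted(G1,D5) ✗  (H4,D1,G2)→tasted(G2,D1) ✓  (H4,D2,G1)→tasted(G1,D2) ✗  (H4,D4,G2)→tasted(G2,D4) ✗
Counterexample: (H2,D2,G1) — tasted(G1,D2) does not hold.

False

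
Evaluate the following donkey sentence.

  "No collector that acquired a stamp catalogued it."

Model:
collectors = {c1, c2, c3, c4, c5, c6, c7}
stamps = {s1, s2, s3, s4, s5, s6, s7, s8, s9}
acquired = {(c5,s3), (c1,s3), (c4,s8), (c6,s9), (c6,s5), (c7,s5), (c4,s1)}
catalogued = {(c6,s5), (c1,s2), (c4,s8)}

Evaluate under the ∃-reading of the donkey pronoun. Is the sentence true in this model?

False

"it" takes "a stamp" as antecedent — a donkey pronoun bound across the clause boundary.
Truth condition: for no (c,s) with acquired(c,s) does catalogued(c,s) hold.
Restrictor pairs — does the scope hold? (c1,s3):fails  (c4,s1):fails  (c4,s8):holds  (c5,s3):fails  (c6,s5):holds  (c6,s9):fails  (c7,s5):fails
Scope holds for 2 pair(s), so the sentence is false.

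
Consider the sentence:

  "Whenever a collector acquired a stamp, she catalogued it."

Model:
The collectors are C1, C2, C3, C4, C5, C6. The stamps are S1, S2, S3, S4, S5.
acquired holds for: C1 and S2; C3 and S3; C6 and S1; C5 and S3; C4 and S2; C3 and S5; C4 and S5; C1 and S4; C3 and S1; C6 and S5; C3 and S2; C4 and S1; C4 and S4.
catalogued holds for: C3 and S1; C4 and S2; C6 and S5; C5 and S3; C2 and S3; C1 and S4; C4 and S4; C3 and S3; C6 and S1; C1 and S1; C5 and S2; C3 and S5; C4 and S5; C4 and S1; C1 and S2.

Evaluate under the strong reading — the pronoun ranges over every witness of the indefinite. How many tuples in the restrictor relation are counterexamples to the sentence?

"it" takes "a stamp" as antecedent — a donkey pronoun bound across the clause boundary.
Strong reading: for every (c,s) with acquired(c,s), catalogued(c,s).
Restrictor pairs: (C1,S2) ✓  (C1,S4) ✓  (C3,S1) ✓  (C3,S2) ✗  (C3,S3) ✓  (C3,S5) ✓  (C4,S1) ✓  (C4,S2) ✓  (C4,S4) ✓  (C4,S5) ✓  (C5,S3) ✓  (C6,S1) ✓  (C6,S5) ✓
Counterexamples (restrictor pairs failing the scope): 1.

1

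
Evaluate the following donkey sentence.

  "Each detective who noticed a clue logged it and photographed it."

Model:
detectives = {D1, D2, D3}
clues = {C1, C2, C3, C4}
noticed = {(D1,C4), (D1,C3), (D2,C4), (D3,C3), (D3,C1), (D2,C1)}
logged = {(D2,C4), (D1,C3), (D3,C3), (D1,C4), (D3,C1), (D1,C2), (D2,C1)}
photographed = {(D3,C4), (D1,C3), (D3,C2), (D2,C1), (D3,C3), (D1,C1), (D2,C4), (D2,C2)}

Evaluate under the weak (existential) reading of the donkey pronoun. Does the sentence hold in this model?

True

"it" takes "a clue" as antecedent — a donkey pronoun bound across the clause boundary.
Weak reading: every detective d with some noticed-clue has at least one noticed-clue c such that logged(d,c) ∧ photographed(d,c).
Per detective: D1:✓  D2:✓  D3:✓
Every detective in the restrictor has a witness.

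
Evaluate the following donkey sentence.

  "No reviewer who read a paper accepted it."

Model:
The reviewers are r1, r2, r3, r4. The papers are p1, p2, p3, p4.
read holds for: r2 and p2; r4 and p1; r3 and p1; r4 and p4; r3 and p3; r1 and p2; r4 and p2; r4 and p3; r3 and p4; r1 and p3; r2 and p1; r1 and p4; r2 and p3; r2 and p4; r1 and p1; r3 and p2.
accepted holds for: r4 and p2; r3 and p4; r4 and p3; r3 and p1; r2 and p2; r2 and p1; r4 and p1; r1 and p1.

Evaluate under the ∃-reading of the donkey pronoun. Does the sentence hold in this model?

"it" takes "a paper" as antecedent — a donkey pronoun bound across the clause boundary.
Truth condition: for no (r,p) with read(r,p) does accepted(r,p) hold.
Restrictor pairs — does the scope hold? (r1,p1):holds  (r1,p2):fails  (r1,p3):fails  (r1,p4):fails  (r2,p1):holds  (r2,p2):holds  (r2,p3):fails  (r2,p4):fails  (r3,p1):holds  (r3,p2):fails  (r3,p3):fails  (r3,p4):holds  (r4,p1):holds  (r4,p2):holds  (r4,p3):holds  (r4,p4):fails
Scope holds for 8 pair(s), so the sentence is false.

False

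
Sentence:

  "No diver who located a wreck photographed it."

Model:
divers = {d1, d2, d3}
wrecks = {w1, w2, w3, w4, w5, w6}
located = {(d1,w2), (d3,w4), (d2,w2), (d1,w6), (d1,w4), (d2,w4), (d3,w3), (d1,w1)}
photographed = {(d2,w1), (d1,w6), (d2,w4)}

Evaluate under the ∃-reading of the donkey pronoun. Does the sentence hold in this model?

False

"it" takes "a wreck" as antecedent — a donkey pronoun bound across the clause boundary.
Truth condition: for no (d,w) with located(d,w) does photographed(d,w) hold.
Restrictor pairs — does the scope hold? (d1,w1):fails  (d1,w2):fails  (d1,w4):fails  (d1,w6):holds  (d2,w2):fails  (d2,w4):holds  (d3,w3):fails  (d3,w4):fails
Scope holds for 2 pair(s), so the sentence is false.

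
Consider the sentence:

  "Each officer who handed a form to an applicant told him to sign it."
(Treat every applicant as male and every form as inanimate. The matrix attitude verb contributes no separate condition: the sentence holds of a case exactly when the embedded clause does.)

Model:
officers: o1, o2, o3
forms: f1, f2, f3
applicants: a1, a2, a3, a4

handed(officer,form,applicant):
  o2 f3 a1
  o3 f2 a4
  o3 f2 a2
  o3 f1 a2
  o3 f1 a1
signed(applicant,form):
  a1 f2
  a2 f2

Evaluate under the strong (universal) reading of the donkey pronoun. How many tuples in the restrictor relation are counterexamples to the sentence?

"him" takes "an applicant" as antecedent and "it" takes "a form"; both are donkey pronouns co-varying with the restrictor.
Strong reading: for every (o,f,a) with handed(o,f,a), signed(a,f).
Restrictor triples: (o2,f3,a1)→signed(a1,f3) ✗  (o3,f1,a1)→signed(a1,f1) ✗  (o3,f1,a2)→signed(a2,f1) ✗  (o3,f2,a2)→signed(a2,f2) ✓  (o3,f2,a4)→signed(a4,f2) ✗
Counterexamples (restrictor triples failing the scope): 4.

4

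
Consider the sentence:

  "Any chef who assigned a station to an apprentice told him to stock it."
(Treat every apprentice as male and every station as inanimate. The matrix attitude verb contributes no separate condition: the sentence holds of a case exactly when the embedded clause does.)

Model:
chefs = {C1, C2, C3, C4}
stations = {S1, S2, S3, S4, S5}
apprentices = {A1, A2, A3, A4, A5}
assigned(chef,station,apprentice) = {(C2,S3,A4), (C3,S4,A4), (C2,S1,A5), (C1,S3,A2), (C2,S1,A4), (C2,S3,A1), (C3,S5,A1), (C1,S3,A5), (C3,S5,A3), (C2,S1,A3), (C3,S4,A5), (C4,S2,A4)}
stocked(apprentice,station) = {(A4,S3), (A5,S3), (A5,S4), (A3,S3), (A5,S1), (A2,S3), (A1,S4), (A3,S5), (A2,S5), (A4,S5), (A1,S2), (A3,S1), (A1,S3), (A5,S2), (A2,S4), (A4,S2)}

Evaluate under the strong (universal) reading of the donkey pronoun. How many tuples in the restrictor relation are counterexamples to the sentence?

"him" takes "an apprentice" as antecedent and "it" takes "a station"; both are donkey pronouns co-varying with the restrictor.
Strong reading: for every (c,s,a) with assigned(c,s,a), stocked(a,s).
Restrictor triples: (C1,S3,A2)→stocked(A2,S3) ✓  (C1,S3,A5)→stocked(A5,S3) ✓  (C2,S1,A3)→stocked(A3,S1) ✓  (C2,S1,A4)→stocked(A4,S1) ✗  (C2,S1,A5)→stocked(A5,S1) ✓  (C2,S3,A1)→stocked(A1,S3) ✓  (C2,S3,A4)→stocked(A4,S3) ✓  (C3,S4,A4)→stocked(A4,S4) ✗  (C3,S4,A5)→stocked(A5,S4) ✓  (C3,S5,A1)→stocked(A1,S5) ✗  (C3,S5,A3)→stocked(A3,S5) ✓  (C4,S2,A4)→stocked(A4,S2) ✓
Counterexamples (restrictor triples failing the scope): 3.

3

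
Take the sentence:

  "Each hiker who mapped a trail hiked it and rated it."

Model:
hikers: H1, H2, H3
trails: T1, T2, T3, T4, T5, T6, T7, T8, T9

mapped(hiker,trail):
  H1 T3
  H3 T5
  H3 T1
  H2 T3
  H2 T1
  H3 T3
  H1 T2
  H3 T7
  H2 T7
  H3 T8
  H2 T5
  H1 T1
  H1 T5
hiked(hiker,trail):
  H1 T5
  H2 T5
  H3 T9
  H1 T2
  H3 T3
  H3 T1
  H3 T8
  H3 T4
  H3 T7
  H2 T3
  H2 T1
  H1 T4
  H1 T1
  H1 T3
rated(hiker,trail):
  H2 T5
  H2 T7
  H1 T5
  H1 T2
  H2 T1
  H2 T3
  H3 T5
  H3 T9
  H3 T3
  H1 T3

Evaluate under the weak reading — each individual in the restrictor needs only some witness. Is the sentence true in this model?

True

"it" takes "a trail" as antecedent — a donkey pronoun bound across the clause boundary.
Weak reading: every hiker h with some mapped-trail has at least one mapped-trail t such that hiked(h,t) ∧ rated(h,t).
Per hiker: H1:✓  H2:✓  H3:✓
Every hiker in the restrictor has a witness.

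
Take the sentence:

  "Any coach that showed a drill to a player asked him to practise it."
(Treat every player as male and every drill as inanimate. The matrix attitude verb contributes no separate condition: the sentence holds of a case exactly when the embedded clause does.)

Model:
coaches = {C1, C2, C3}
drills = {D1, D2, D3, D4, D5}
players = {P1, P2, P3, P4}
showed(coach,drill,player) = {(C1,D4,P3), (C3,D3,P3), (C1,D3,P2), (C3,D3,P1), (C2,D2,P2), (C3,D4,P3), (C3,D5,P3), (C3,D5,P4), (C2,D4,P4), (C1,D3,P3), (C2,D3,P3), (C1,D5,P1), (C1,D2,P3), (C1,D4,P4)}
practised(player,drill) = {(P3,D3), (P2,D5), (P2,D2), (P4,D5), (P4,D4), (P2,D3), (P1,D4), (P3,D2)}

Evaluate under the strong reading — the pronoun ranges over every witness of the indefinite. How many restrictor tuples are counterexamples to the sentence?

5

"him" takes "a player" as antecedent and "it" takes "a drill"; both are donkey pronouns co-varying with the restrictor.
Strong reading: for every (c,d,p) with showed(c,d,p), practised(p,d).
Restrictor triples: (C1,D2,P3)→practised(P3,D2) ✓  (C1,D3,P2)→practised(P2,D3) ✓  (C1,D3,P3)→practised(P3,D3) ✓  (C1,D4,P3)→practised(P3,D4) ✗  (C1,D4,P4)→practised(P4,D4) ✓  (C1,D5,P1)→practised(P1,D5) ✗  (C2,D2,P2)→practised(P2,D2) ✓  (C2,D3,P3)→practised(P3,D3) ✓  (C2,D4,P4)→practised(P4,D4) ✓  (C3,D3,P1)→practised(P1,D3) ✗  (C3,D3,P3)→practised(P3,D3) ✓  (C3,D4,P3)→practised(P3,D4) ✗  (C3,D5,P3)→practised(P3,D5) ✗  (C3,D5,P4)→practised(P4,D5) ✓
Counterexamples (restrictor triples failing the scope): 5.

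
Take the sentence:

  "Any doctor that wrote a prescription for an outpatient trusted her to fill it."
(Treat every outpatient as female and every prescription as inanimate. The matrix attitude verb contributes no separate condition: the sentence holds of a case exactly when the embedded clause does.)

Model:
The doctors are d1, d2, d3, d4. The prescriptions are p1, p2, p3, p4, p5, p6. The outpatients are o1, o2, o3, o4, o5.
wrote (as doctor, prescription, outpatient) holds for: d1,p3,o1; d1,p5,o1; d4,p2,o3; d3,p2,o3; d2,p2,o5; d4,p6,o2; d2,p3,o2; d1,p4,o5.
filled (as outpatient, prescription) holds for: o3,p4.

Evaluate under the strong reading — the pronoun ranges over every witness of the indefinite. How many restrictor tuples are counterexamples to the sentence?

8

"her" takes "an outpatient" as antecedent and "it" takes "a prescription"; both are donkey pronouns co-varying with the restrictor.
Strong reading: for every (d,p,o) with wrote(d,p,o), filled(o,p).
Restrictor triples: (d1,p3,o1)→filled(o1,p3) ✗  (d1,p4,o5)→filled(o5,p4) ✗  (d1,p5,o1)→filled(o1,p5) ✗  (d2,p2,o5)→filled(o5,p2) ✗  (d2,p3,o2)→filled(o2,p3) ✗  (d3,p2,o3)→filled(o3,p2) ✗  (d4,p2,o3)→filled(o3,p2) ✗  (d4,p6,o2)→filled(o2,p6) ✗
Counterexamples (restrictor triples failing the scope): 8.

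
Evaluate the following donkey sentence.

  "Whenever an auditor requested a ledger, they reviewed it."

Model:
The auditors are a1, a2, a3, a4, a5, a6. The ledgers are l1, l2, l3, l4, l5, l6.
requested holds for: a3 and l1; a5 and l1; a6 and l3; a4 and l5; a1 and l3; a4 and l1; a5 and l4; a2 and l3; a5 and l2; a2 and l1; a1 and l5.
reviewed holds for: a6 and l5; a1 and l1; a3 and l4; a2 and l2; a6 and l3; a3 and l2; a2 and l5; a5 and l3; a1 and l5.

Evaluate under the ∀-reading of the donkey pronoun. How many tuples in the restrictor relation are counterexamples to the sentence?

"it" takes "a ledger" as antecedent — a donkey pronoun bound across the clause boundary.
Strong reading: for every (a,l) with requested(a,l), reviewed(a,l).
Restrictor pairs: (a1,l3) ✗  (a1,l5) ✓  (a2,l1) ✗  (a2,l3) ✗  (a3,l1) ✗  (a4,l1) ✗  (a4,l5) ✗  (a5,l1) ✗  (a5,l2) ✗  (a5,l4) ✗  (a6,l3) ✓
Counterexamples (restrictor pairs failing the scope): 9.

9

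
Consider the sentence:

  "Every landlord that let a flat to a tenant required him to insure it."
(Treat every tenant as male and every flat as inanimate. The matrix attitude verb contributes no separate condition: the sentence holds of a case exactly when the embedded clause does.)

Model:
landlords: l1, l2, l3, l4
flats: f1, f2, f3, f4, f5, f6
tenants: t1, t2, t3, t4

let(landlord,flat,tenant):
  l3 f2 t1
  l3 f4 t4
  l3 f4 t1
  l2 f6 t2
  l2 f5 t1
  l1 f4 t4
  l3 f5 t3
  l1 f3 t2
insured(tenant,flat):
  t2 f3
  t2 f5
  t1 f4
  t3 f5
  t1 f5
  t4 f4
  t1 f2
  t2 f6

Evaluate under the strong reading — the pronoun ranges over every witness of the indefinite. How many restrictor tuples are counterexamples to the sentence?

"him" takes "a tenant" as antecedent and "it" takes "a flat"; both are donkey pronouns co-varying with the restrictor.
Strong reading: for every (l,f,t) with let(l,f,t), insured(t,f).
Restrictor triples: (l1,f3,t2)→insured(t2,f3) ✓  (l1,f4,t4)→insured(t4,f4) ✓  (l2,f5,t1)→insured(t1,f5) ✓  (l2,f6,t2)→insured(t2,f6) ✓  (l3,f2,t1)→insured(t1,f2) ✓  (l3,f4,t1)→insured(t1,f4) ✓  (l3,f4,t4)→insured(t4,f4) ✓  (l3,f5,t3)→insured(t3,f5) ✓
Counterexamples (restrictor triples failing the scope): 0.

0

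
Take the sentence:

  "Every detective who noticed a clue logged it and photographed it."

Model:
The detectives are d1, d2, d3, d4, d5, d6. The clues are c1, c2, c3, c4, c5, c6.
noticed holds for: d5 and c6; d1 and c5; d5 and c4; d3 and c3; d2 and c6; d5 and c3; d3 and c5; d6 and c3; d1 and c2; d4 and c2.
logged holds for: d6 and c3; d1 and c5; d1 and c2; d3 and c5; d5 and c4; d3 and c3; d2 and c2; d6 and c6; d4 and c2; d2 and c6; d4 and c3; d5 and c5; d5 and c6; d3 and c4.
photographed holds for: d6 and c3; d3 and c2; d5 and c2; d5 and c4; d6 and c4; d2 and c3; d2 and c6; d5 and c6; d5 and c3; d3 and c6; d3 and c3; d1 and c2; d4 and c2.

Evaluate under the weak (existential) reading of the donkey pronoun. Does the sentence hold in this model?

True

"it" takes "a clue" as antecedent — a donkey pronoun bound across the clause boundary.
Weak reading: every detective d with some noticed-clue has at least one noticed-clue c such that logged(d,c) ∧ photographed(d,c).
Per detective: d1:✓  d2:✓  d3:✓  d4:✓  d5:✓  d6:✓
Every detective in the restrictor has a witness.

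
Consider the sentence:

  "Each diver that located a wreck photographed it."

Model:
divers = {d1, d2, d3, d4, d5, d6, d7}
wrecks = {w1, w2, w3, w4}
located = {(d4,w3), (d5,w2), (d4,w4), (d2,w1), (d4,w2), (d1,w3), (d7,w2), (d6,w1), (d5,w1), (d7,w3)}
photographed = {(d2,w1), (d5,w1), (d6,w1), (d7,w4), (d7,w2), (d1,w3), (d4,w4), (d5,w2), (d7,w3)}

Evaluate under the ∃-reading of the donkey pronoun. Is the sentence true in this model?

True

"it" takes "a wreck" as antecedent — a donkey pronoun bound across the clause boundary.
Weak reading: every diver d with some located-wreck has at least one located-wreck w such that photographed(d,w).
Per diver: d1:✓  d2:✓  d4:✓  d5:✓  d6:✓  d7:✓
Every diver in the restrictor has a witness.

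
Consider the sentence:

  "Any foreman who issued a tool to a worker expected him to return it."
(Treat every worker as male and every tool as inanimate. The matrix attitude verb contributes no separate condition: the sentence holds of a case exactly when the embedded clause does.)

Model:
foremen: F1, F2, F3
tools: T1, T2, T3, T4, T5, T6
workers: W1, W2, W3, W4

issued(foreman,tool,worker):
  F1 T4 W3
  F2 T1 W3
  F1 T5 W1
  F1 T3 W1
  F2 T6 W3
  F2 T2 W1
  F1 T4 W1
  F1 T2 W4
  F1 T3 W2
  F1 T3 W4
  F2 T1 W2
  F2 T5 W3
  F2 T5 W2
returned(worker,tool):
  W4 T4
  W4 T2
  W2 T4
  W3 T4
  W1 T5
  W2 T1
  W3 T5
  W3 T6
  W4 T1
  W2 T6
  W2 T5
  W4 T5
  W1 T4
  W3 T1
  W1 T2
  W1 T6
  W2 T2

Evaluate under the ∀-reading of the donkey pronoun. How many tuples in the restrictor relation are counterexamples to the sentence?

"him" takes "a worker" as antecedent and "it" takes "a tool"; both are donkey pronouns co-varying with the restrictor.
Strong reading: for every (f,t,w) with issued(f,t,w), returned(w,t).
Restrictor triples: (F1,T2,W4)→returned(W4,T2) ✓  (F1,T3,W1)→returned(W1,T3) ✗  (F1,T3,W2)→returned(W2,T3) ✗  (F1,T3,W4)→returned(W4,T3) ✗  (F1,T4,W1)→returned(W1,T4) ✓  (F1,T4,W3)→returned(W3,T4) ✓  (F1,T5,W1)→returned(W1,T5) ✓  (F2,T1,W2)→returned(W2,T1) ✓  (F2,T1,W3)→returned(W3,T1) ✓  (F2,T2,W1)→returned(W1,T2) ✓  (F2,T5,W2)→returned(W2,T5) ✓  (F2,T5,W3)→returned(W3,T5) ✓  (F2,T6,W3)→returned(W3,T6) ✓
Counterexamples (restrictor triples failing the scope): 3.

3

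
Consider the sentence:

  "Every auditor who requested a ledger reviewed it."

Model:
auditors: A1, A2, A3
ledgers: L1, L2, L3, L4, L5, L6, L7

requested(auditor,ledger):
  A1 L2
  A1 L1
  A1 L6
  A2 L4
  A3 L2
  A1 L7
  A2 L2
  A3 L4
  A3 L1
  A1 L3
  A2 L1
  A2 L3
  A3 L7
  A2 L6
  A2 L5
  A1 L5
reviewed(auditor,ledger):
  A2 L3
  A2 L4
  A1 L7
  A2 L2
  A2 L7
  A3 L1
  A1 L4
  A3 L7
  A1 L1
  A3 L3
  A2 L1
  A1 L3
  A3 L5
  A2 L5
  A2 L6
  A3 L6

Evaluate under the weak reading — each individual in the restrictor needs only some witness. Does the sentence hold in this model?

True

"it" takes "a ledger" as antecedent — a donkey pronoun bound across the clause boundary.
Weak reading: every auditor a with some requested-ledger has at least one requested-ledger l such that reviewed(a,l).
Per auditor: A1:✓  A2:✓  A3:✓
Every auditor in the restrictor has a witness.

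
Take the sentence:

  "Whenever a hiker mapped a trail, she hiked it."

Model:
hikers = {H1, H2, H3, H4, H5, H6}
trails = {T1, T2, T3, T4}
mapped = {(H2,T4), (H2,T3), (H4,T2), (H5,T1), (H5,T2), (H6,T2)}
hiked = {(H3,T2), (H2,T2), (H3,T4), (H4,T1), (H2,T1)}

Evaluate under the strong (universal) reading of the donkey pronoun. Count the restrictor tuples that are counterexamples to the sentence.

"it" takes "a trail" as antecedent — a donkey pronoun bound across the clause boundary.
Strong reading: for every (h,t) with mapped(h,t), hiked(h,t).
Restrictor pairs: (H2,T3) ✗  (H2,T4) ✗  (H4,T2) ✗  (H5,T1) ✗  (H5,T2) ✗  (H6,T2) ✗
Counterexamples (restrictor pairs failing the scope): 6.

6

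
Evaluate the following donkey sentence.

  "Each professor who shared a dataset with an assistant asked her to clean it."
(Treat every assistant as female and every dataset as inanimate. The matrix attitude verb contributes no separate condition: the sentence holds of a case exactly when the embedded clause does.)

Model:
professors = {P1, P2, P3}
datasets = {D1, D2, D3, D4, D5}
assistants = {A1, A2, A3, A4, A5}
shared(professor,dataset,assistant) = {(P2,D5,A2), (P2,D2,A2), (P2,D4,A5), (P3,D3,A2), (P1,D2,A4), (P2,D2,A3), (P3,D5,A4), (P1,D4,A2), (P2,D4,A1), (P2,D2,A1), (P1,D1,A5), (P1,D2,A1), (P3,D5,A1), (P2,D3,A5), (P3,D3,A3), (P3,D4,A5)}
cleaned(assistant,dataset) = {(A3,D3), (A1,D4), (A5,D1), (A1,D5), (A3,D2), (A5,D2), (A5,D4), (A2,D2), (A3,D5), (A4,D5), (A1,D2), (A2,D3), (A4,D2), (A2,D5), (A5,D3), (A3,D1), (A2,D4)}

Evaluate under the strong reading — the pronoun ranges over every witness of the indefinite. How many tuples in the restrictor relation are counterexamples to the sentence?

"her" takes "an assistant" as antecedent and "it" takes "a dataset"; both are donkey pronouns co-varying with the restrictor.
Strong reading: for every (p,d,a) with shared(p,d,a), cleaned(a,d).
Restrictor triples: (P1,D1,A5)→cleaned(A5,D1) ✓  (P1,D2,A1)→cleaned(A1,D2) ✓  (P1,D2,A4)→cleaned(A4,D2) ✓  (P1,D4,A2)→cleaned(A2,D4) ✓  (P2,D2,A1)→cleaned(A1,D2) ✓  (P2,D2,A2)→cleaned(A2,D2) ✓  (P2,D2,A3)→cleaned(A3,D2) ✓  (P2,D3,A5)→cleaned(A5,D3) ✓  (P2,D4,A1)→cleaned(A1,D4) ✓  (P2,D4,A5)→cleaned(A5,D4) ✓  (P2,D5,A2)→cleaned(A2,D5) ✓  (P3,D3,A2)→cleaned(A2,D3) ✓  (P3,D3,A3)→cleaned(A3,D3) ✓  (P3,D4,A5)→cleaned(A5,D4) ✓  (P3,D5,A1)→cleaned(A1,D5) ✓  (P3,D5,A4)→cleaned(A4,D5) ✓
Counterexamples (restrictor triples failing the scope): 0.

0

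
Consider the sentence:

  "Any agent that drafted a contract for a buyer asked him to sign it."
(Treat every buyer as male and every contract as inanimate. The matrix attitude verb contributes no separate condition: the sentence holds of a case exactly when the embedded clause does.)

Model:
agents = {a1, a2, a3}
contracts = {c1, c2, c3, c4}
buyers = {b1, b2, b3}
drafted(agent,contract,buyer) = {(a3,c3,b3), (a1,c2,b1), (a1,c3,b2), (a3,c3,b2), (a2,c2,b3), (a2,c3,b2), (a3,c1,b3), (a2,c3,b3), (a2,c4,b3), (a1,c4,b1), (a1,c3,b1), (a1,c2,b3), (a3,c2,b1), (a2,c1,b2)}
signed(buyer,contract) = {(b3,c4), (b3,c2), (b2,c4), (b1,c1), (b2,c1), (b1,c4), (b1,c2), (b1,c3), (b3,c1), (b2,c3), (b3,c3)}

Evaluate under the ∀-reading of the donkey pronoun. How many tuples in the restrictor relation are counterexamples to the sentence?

0

"him" takes "a buyer" as antecedent and "it" takes "a contract"; both are donkey pronouns co-varying with the restrictor.
Strong reading: for every (a,c,b) with drafted(a,c,b), signed(b,c).
Restrictor triples: (a1,c2,b1)→signed(b1,c2) ✓  (a1,c2,b3)→signed(b3,c2) ✓  (a1,c3,b1)→signed(b1,c3) ✓  (a1,c3,b2)→signed(b2,c3) ✓  (a1,c4,b1)→signed(b1,c4) ✓  (a2,c1,b2)→signed(b2,c1) ✓  (a2,c2,b3)→signed(b3,c2) ✓  (a2,c3,b2)→signed(b2,c3) ✓  (a2,c3,b3)→signed(b3,c3) ✓  (a2,c4,b3)→signed(b3,c4) ✓  (a3,c1,b3)→signed(b3,c1) ✓  (a3,c2,b1)→signed(b1,c2) ✓  (a3,c3,b2)→signed(b2,c3) ✓  (a3,c3,b3)→signed(b3,c3) ✓
Counterexamples (restrictor triples failing the scope): 0.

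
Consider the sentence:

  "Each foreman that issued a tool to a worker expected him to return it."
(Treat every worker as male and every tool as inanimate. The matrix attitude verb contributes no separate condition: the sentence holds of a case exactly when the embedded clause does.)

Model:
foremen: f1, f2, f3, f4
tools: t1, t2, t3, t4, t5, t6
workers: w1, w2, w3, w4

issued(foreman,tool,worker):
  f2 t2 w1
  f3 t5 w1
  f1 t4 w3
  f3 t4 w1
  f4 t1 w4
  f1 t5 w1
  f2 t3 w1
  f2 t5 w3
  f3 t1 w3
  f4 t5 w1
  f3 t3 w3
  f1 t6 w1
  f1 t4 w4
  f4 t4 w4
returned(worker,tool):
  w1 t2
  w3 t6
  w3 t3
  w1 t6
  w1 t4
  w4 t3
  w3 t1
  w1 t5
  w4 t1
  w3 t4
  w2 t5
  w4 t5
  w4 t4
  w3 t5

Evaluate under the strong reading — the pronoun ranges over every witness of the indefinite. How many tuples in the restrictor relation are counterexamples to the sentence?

1

"him" takes "a worker" as antecedent and "it" takes "a tool"; both are donkey pronouns co-varying with the restrictor.
Strong reading: for every (f,t,w) with issued(f,t,w), returned(w,t).
Restrictor triples: (f1,t4,w3)→returned(w3,t4) ✓  (f1,t4,w4)→returned(w4,t4) ✓  (f1,t5,w1)→returned(w1,t5) ✓  (f1,t6,w1)→returned(w1,t6) ✓  (f2,t2,w1)→returned(w1,t2) ✓  (f2,t3,w1)→returned(w1,t3) ✗  (f2,t5,w3)→returned(w3,t5) ✓  (f3,t1,w3)→returned(w3,t1) ✓  (f3,t3,w3)→returned(w3,t3) ✓  (f3,t4,w1)→returned(w1,t4) ✓  (f3,t5,w1)→returned(w1,t5) ✓  (f4,t1,w4)→returned(w4,t1) ✓  (f4,t4,w4)→returned(w4,t4) ✓  (f4,t5,w1)→returned(w1,t5) ✓
Counterexamples (restrictor triples failing the scope): 1.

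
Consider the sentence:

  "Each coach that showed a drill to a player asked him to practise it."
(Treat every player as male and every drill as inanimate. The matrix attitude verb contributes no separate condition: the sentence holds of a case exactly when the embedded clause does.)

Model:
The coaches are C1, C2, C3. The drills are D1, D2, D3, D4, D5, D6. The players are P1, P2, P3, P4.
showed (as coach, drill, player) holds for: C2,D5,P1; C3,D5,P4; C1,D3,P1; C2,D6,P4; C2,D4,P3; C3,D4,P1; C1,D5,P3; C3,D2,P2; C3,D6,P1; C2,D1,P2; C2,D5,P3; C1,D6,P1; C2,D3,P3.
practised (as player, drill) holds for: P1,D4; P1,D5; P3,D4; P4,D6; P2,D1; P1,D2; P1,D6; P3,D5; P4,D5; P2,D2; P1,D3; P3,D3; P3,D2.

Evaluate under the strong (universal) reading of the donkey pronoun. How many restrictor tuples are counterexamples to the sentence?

"him" takes "a player" as antecedent and "it" takes "a drill"; both are donkey pronouns co-varying with the restrictor.
Strong reading: for every (c,d,p) with showed(c,d,p), practised(p,d).
Restrictor triples: (C1,D3,P1)→practised(P1,D3) ✓  (C1,D5,P3)→practised(P3,D5) ✓  (C1,D6,P1)→practised(P1,D6) ✓  (C2,D1,P2)→practised(P2,D1) ✓  (C2,D3,P3)→practised(P3,D3) ✓  (C2,D4,P3)→practised(P3,D4) ✓  (C2,D5,P1)→practised(P1,D5) ✓  (C2,D5,P3)→practised(P3,D5) ✓  (C2,D6,P4)→practised(P4,D6) ✓  (C3,D2,P2)→practised(P2,D2) ✓  (C3,D4,P1)→practised(P1,D4) ✓  (C3,D5,P4)→practised(P4,D5) ✓  (C3,D6,P1)→practised(P1,D6) ✓
Counterexamples (restrictor triples failing the scope): 0.

0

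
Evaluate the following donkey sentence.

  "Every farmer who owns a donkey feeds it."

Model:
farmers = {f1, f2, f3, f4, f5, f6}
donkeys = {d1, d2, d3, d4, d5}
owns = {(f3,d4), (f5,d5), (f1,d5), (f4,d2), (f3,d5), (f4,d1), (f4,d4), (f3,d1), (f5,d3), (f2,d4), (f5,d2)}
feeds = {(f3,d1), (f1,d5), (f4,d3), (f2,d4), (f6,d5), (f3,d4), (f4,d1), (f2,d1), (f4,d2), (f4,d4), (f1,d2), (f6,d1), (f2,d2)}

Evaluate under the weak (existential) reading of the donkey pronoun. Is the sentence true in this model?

False

"it" takes "a donkey" as antecedent — a donkey pronoun bound across the clause boundary.
Weak reading: every farmer f with some owns-donkey has at least one owns-donkey d such that feeds(f,d).
Per farmer: f1:✓  f2:✓  f3:✓  f4:✓  f5:✗
f5 has no witness among its owns-donkeys.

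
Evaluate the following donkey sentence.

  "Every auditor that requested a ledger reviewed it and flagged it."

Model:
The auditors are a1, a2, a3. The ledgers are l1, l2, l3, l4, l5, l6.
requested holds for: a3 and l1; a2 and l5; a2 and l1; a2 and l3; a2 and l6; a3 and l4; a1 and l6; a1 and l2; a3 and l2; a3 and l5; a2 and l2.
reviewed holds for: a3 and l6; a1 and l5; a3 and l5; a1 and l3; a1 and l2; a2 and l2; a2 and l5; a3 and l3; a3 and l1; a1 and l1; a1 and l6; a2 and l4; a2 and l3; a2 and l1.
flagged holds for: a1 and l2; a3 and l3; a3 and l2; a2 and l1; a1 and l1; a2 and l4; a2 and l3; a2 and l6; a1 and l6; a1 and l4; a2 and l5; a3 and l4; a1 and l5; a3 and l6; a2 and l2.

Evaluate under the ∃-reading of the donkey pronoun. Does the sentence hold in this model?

"it" takes "a ledger" as antecedent — a donkey pronoun bound across the clause boundary.
Weak reading: every auditor a with some requested-ledger has at least one requested-ledger l such that reviewed(a,l) ∧ flagged(a,l).
Per auditor: a1:✓  a2:✓  a3:✗
a3 has no witness among its requested-ledgers.

False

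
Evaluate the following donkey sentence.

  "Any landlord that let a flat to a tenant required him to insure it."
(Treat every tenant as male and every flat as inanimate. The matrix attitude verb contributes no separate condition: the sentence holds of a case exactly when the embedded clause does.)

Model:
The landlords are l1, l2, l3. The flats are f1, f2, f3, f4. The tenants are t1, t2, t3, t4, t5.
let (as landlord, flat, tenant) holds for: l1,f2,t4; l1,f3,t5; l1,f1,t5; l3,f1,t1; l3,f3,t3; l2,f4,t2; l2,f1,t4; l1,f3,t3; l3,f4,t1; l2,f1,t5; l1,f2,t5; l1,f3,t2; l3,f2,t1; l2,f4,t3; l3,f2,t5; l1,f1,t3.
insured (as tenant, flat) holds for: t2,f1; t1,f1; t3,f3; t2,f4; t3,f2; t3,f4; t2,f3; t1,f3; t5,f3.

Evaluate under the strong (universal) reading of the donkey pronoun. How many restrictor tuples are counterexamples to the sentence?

"him" takes "a tenant" as antecedent and "it" takes "a flat"; both are donkey pronouns co-varying with the restrictor.
Strong reading: for every (l,f,t) with let(l,f,t), insured(t,f).
Restrictor triples: (l1,f1,t3)→insured(t3,f1) ✗  (l1,f1,t5)→insured(t5,f1) ✗  (l1,f2,t4)→insured(t4,f2) ✗  (l1,f2,t5)→insured(t5,f2) ✗  (l1,f3,t2)→insured(t2,f3) ✓  (l1,f3,t3)→insured(t3,f3) ✓  (l1,f3,t5)→insured(t5,f3) ✓  (l2,f1,t4)→insured(t4,f1) ✗  (l2,f1,t5)→insured(t5,f1) ✗  (l2,f4,t2)→insured(t2,f4) ✓  (l2,f4,t3)→insured(t3,f4) ✓  (l3,f1,t1)→insured(t1,f1) ✓  (l3,f2,t1)→insured(t1,f2) ✗  (l3,f2,t5)→insured(t5,f2) ✗  (l3,f3,t3)→insured(t3,f3) ✓  (l3,f4,t1)→insured(t1,f4) ✗
Counterexamples (restrictor triples failing the scope): 9.

9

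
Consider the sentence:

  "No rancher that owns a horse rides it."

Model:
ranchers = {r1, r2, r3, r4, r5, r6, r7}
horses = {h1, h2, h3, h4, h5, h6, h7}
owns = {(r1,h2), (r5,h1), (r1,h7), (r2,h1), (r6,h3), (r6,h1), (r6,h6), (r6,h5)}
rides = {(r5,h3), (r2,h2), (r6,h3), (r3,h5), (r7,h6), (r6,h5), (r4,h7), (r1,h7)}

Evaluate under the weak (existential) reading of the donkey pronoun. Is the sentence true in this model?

False

"it" takes "a horse" as antecedent — a donkey pronoun bound across the clause boundary.
Truth condition: for no (r,h) with owns(r,h) does rides(r,h) hold.
Restrictor pairs — does the scope hold? (r1,h2):fails  (r1,h7):holds  (r2,h1):fails  (r5,h1):fails  (r6,h1):fails  (r6,h3):holds  (r6,h5):holds  (r6,h6):fails
Scope holds for 3 pair(s), so the sentence is false.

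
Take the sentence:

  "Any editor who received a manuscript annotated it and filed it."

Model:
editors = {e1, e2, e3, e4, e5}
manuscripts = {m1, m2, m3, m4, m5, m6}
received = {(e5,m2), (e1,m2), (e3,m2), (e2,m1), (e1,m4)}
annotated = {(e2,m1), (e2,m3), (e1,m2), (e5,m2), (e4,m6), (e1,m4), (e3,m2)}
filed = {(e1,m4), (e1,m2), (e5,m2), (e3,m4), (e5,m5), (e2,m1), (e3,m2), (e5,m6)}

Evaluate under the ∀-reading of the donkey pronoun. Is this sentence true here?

"it" takes "a manuscript" as antecedent — a donkey pronoun bound across the clause boundary.
Strong reading: for every (e,m) with received(e,m), annotated(e,m) ∧ filed(e,m).
Restrictor pairs: (e1,m2) ✓  (e1,m4) ✓  (e2,m1) ✓  (e3,m2) ✓  (e5,m2) ✓
Every restrictor pair satisfies the scope.

True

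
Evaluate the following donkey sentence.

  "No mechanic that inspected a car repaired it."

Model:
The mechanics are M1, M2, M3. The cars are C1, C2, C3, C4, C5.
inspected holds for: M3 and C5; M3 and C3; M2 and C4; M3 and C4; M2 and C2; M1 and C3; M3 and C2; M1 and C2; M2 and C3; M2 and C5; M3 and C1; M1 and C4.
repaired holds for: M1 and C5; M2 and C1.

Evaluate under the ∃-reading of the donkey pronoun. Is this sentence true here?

True

"it" takes "a car" as antecedent — a donkey pronoun bound across the clause boundary.
Truth condition: for no (m,c) with inspected(m,c) does repaired(m,c) hold.
Restrictor pairs — does the scope hold? (M1,C2):fails  (M1,C3):fails  (M1,C4):fails  (M2,C2):fails  (M2,C3):fails  (M2,C4):fails  (M2,C5):fails  (M3,C1):fails  (M3,C2):fails  (M3,C3):fails  (M3,C4):fails  (M3,C5):fails
Scope holds for no restrictor pair, so the sentence is true.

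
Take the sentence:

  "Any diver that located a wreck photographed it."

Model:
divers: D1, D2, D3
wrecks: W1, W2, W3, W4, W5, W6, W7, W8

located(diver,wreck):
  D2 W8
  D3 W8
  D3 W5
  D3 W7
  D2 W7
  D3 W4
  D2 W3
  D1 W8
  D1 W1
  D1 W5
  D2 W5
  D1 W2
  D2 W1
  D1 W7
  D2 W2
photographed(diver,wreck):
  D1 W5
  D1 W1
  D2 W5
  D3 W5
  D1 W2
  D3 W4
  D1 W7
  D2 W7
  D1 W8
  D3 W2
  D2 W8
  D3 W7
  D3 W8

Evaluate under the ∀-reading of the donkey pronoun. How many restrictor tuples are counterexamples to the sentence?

3

"it" takes "a wreck" as antecedent — a donkey pronoun bound across the clause boundary.
Strong reading: for every (d,w) with located(d,w), photographed(d,w).
Restrictor pairs: (D1,W1) ✓  (D1,W2) ✓  (D1,W5) ✓  (D1,W7) ✓  (D1,W8) ✓  (D2,W1) ✗  (D2,W2) ✗  (D2,W3) ✗  (D2,W5) ✓  (D2,W7) ✓  (D2,W8) ✓  (D3,W4) ✓  (D3,W5) ✓  (D3,W7) ✓  (D3,W8) ✓
Counterexamples (restrictor pairs failing the scope): 3.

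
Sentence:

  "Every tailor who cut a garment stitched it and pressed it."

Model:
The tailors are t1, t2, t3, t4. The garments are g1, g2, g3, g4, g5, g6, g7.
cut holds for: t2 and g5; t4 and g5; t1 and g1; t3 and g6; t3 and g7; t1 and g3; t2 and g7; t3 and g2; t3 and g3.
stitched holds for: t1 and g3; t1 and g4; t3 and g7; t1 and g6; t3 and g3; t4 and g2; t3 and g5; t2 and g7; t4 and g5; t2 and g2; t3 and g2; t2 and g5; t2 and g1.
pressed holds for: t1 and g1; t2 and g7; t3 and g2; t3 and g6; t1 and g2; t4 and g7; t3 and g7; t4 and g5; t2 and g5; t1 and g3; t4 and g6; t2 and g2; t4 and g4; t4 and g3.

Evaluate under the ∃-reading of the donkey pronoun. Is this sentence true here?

"it" takes "a garment" as antecedent — a donkey pronoun bound across the clause boundary.
Weak reading: every tailor t with some cut-garment has at least one cut-garment g such that stitched(t,g) ∧ pressed(t,g).
Per tailor: t1:✓  t2:✓  t3:✓  t4:✓
Every tailor in the restrictor has a witness.

True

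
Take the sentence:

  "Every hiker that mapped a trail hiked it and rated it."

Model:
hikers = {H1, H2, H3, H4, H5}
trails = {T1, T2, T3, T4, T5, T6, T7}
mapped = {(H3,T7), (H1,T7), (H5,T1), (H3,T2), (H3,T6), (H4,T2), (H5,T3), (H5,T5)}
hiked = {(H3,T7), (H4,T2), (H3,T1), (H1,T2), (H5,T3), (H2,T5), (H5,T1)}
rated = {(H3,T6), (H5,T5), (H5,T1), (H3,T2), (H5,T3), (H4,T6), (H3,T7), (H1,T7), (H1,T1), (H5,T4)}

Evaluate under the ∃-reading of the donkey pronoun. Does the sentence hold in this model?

"it" takes "a trail" as antecedent — a donkey pronoun bound across the clause boundary.
Weak reading: every hiker h with some mapped-trail has at least one mapped-trail t such that hiked(h,t) ∧ rated(h,t).
Per hiker: H1:✗  H3:✓  H4:✗  H5:✓
H1 has no witness among its mapped-trails.

False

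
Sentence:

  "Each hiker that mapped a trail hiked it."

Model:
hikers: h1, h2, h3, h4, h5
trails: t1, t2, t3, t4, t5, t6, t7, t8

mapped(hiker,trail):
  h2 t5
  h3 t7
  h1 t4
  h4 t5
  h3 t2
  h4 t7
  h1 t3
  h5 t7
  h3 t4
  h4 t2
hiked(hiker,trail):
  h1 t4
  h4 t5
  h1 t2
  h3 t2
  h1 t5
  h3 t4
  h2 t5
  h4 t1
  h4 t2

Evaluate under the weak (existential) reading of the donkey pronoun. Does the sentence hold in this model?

"it" takes "a trail" as antecedent — a donkey pronoun bound across the clause boundary.
Weak reading: every hiker h with some mapped-trail has at least one mapped-trail t such that hiked(h,t).
Per hiker: h1:✓  h2:✓  h3:✓  h4:✓  h5:✗
h5 has no witness among its mapped-trails.

False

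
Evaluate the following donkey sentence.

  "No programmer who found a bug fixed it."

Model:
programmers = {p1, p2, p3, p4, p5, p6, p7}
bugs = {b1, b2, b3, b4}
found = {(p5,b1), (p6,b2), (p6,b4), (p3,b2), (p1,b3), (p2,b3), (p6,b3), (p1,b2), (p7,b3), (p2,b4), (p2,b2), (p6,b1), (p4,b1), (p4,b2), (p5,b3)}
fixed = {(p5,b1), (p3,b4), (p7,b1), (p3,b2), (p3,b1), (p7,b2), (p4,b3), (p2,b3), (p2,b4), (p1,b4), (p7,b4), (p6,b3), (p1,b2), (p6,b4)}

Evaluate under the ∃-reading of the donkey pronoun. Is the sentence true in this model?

"it" takes "a bug" as antecedent — a donkey pronoun bound across the clause boundary.
Truth condition: for no (p,b) with found(p,b) does fixed(p,b) hold.
Restrictor pairs — does the scope hold? (p1,b2):holds  (p1,b3):fails  (p2,b2):fails  (p2,b3):holds  (p2,b4):holds  (p3,b2):holds  (p4,b1):fails  (p4,b2):fails  (p5,b1):holds  (p5,b3):fails  (p6,b1):fails  (p6,b2):fails  (p6,b3):holds  (p6,b4):holds  (p7,b3):fails
Scope holds for 7 pair(s), so the sentence is false.

False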